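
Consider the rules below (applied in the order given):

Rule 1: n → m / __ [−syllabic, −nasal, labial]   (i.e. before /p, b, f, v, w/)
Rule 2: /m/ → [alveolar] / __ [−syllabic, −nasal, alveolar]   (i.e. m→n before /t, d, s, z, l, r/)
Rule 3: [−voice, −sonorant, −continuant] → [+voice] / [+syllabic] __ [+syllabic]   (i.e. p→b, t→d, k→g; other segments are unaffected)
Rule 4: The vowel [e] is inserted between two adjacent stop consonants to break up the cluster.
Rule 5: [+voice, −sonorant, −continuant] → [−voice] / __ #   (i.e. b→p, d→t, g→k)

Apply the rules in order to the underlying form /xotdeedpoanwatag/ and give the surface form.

xotedeedepoamwadak

Rule 1 (nasal place assimilation): /n/ precedes the labial consonant /w/, so it assimilates in place to [m]. /xotdeedpoanwatag/ → xotdeedpoamwatag.
Rule 2 (nasal place assimilation): no segment meets the environment; /xotdeedpoamwatag/ is unchanged.
Rule 3 (intervocalic voicing): /t/ is a voiceless stop between vowels /a/ and /a/, so it voices to [d]. /xotdeedpoamwatag/ → xotdeedpoamwadag.
Rule 4 (stop-cluster e-epenthesis): /t/ and /d/ form a stop–stop cluster, so [e] is inserted between them. /d/ and /p/ form a stop–stop cluster, so [e] is inserted between them. /xotdeedpoamwadag/ → xotedeedepoamwadag.
Rule 5 (final devoicing): /g/ is a voiced stop in word-final position, so it devoices to [k]. /xotedeedepoamwadag/ → xotedeedepoamwadak.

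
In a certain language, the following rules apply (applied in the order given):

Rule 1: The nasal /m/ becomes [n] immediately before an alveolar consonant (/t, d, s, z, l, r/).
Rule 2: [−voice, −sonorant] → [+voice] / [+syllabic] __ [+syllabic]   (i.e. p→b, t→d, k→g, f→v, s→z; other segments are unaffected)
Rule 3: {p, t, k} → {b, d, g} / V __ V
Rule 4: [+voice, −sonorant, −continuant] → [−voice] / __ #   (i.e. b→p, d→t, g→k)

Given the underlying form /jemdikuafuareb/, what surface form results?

Rule 1 (nasal place assimilation): /m/ precedes the alveolar consonant /d/, so it assimilates in place to [n]. /jemdikuafuareb/ → jendikuafuareb.
Rule 2 (intervocalic voicing): /k/ is a voiceless obstruent between vowels /i/ and /u/, so it voices to [g]. /f/ is a voiceless obstruent between vowels /a/ and /u/, so it voices to [v]. /jendikuafuareb/ → jendiguavuareb.
Rule 3 (intervocalic voicing): no segment meets the environment; /jendiguavuareb/ is unchanged.
Rule 4 (final devoicing): /b/ is a voiced stop in word-final position, so it devoices to [p]. /jendiguavuareb/ → jendiguavuarep.

jendiguavuarep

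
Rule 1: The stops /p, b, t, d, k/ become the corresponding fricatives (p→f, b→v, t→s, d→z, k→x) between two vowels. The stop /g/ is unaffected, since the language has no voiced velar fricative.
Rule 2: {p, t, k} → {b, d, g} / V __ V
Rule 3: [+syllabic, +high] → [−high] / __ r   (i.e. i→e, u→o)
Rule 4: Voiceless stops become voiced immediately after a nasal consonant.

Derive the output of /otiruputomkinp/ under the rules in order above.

Rule 1 (intervocalic spirantization): /t/ is a stop between vowels /o/ and /i/, so it spirantizes to the fricative [s]. /p/ is a stop between vowels /u/ and /u/, so it spirantizes to the fricative [f]. /t/ is a stop between vowels /u/ and /o/, so it spirantizes to the fricative [s]. /otiruputomkinp/ → osirufusomkinp.
Rule 2 (intervocalic voicing): no segment meets the environment; /osirufusomkinp/ is unchanged.
Rule 3 (pre-rhotic lowering): /i/ is a high vowel immediately before /r/, so it lowers to [e]. /osirufusomkinp/ → oserufusomkinp.
Rule 4 (post-nasal voicing): /k/ is a voiceless stop immediately after the nasal /m/, so it voices to [g]. /p/ is a voiceless stop immediately after the nasal /n/, so it voices to [b]. /oserufusomkinp/ → oserufusomginb.

oserufusomginb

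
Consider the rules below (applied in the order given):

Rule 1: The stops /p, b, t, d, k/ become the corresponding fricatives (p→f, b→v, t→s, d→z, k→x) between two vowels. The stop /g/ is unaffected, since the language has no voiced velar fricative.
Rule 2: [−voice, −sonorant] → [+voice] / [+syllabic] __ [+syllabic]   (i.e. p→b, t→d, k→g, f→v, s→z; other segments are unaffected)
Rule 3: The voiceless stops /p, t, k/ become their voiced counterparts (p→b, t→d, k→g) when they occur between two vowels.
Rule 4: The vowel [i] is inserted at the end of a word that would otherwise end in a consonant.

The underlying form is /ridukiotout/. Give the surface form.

rizuxiozouti

Rule 1 (intervocalic spirantization): /d/ is a stop between vowels /i/ and /u/, so it spirantizes to the fricative [z]. /k/ is a stop between vowels /u/ and /i/, so it spirantizes to the fricative [x]. /t/ is a stop between vowels /o/ and /o/, so it spirantizes to the fricative [s]. /ridukiotout/ → rizuxiosout.
Rule 2 (intervocalic voicing): /s/ is a voiceless obstruent between vowels /o/ and /o/, so it voices to [z]. /rizuxiosout/ → rizuxiozout.
Rule 3 (intervocalic voicing): no segment meets the environment; /rizuxiozout/ is unchanged.
Rule 4 (final i-epenthesis): the form ends in the consonant /t/, so [i] is inserted word-finally. /rizuxiozout/ → rizuxiozouti.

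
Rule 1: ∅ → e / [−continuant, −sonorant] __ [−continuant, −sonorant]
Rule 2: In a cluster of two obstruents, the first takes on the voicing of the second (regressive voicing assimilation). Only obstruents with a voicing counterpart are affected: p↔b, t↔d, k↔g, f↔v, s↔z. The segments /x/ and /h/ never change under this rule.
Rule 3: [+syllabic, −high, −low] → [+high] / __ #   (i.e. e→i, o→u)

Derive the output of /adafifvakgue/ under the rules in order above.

adafivvakegui

Rule 1 (stop-cluster e-epenthesis): /k/ and /g/ form a stop–stop cluster, so [e] is inserted between them. /adafifvakgue/ → adafifvakegue.
Rule 2 (regressive voicing assimilation): /f/ precedes the voiced obstruent /v/, so it voices to [v] by assimilation. /adafifvakegue/ → adafivvakegue.
Rule 3 (final vowel raising): /e/ is a mid vowel in word-final position, so it raises to [i]. /adafivvakegue/ → adafivvakegui.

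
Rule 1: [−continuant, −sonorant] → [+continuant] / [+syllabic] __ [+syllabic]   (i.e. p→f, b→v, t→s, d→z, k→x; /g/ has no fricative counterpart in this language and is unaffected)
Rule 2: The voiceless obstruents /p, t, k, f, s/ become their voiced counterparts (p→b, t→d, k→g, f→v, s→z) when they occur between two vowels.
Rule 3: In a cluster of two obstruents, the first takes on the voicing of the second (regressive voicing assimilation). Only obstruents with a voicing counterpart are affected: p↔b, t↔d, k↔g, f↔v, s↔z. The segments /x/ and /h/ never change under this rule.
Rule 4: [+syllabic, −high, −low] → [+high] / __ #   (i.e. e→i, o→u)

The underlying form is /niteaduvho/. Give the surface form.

Rule 1 (intervocalic spirantization): /t/ is a stop between vowels /i/ and /e/, so it spirantizes to the fricative [s]. /d/ is a stop between vowels /a/ and /u/, so it spirantizes to the fricative [z]. /niteaduvho/ → niseazuvho.
Rule 2 (intervocalic voicing): /s/ is a voiceless obstruent between vowels /i/ and /e/, so it voices to [z]. /niseazuvho/ → nizeazuvho.
Rule 3 (regressive voicing assimilation): /v/ precedes the voiceless obstruent /h/, so it devoices to [f] by assimilation. /nizeazuvho/ → nizeazufho.
Rule 4 (final vowel raising): /o/ is a mid vowel in word-final position, so it raises to [u]. /nizeazufho/ → nizeazufhu.

nizeazufhu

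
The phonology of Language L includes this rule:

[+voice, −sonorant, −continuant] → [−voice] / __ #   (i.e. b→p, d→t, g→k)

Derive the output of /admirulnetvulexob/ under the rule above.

admirulnetvulexop

/b/ is a voiced stop in word-final position, so it devoices to [p].
The other instance of /d/ does not occur in the required environment and remains unchanged.
Surface form: [admirulnetvulexop].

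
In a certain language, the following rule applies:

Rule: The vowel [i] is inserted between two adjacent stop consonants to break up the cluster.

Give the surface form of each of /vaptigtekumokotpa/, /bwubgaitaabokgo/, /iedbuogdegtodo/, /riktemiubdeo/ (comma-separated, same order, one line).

/vaptigtekumokotpa/: /p/ and /t/ form a stop–stop cluster, so [i] is inserted between them. /g/ and /t/ form a stop–stop cluster, so [i] is inserted between them. /t/ and /p/ form a stop–stop cluster, so [i] is inserted between them. → [vapitigitekumokotipa].
/bwubgaitaabokgo/: /b/ and /g/ form a stop–stop cluster, so [i] is inserted between them. /k/ and /g/ form a stop–stop cluster, so [i] is inserted between them. → [bwubigaitaabokigo].
/iedbuogdegtodo/: /d/ and /b/ form a stop–stop cluster, so [i] is inserted between them. /g/ and /d/ form a stop–stop cluster, so [i] is inserted between them. /g/ and /t/ form a stop–stop cluster, so [i] is inserted between them. → [iedibuogidegitodo].
/riktemiubdeo/: /k/ and /t/ form a stop–stop cluster, so [i] is inserted between them. /b/ and /d/ form a stop–stop cluster, so [i] is inserted between them. → [rikitemiubideo].

vapitigitekumokotipa, bwubigaitaabokigo, iedibuogidegitodo, rikitemiubideo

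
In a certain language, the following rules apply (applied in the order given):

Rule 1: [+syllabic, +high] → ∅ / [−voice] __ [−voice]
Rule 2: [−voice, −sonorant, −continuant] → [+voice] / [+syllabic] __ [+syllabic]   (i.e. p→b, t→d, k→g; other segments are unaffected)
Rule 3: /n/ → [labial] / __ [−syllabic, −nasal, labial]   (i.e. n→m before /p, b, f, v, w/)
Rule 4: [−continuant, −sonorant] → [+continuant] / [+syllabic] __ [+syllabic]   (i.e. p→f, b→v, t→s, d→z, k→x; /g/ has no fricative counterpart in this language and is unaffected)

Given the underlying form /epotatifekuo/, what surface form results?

evozatfeguo

Rule 1 (high vowel syncope): /i/ is a high vowel flanked by voiceless consonants /t/ and /f/, so it deletes. /epotatifekuo/ → epotatfekuo.
Rule 2 (intervocalic voicing): /p/ is a voiceless stop between vowels /e/ and /o/, so it voices to [b]. /t/ is a voiceless stop between vowels /o/ and /a/, so it voices to [d]. /k/ is a voiceless stop between vowels /e/ and /u/, so it voices to [g]. /epotatfekuo/ → ebodatfeguo.
Rule 3 (nasal place assimilation): no segment meets the environment; /ebodatfeguo/ is unchanged.
Rule 4 (intervocalic spirantization): /b/ is a stop between vowels /e/ and /o/, so it spirantizes to the fricative [v]. /d/ is a stop between vowels /o/ and /a/, so it spirantizes to the fricative [z]. /ebodatfeguo/ → evozatfeguo.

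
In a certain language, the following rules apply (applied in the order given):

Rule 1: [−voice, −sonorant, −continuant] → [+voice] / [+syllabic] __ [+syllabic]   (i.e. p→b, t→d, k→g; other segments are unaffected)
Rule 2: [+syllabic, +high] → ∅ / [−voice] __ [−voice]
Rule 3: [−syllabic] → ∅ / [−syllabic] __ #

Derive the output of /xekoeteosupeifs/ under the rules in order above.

xegoedeosubeif

Rule 1 (intervocalic voicing): /k/ is a voiceless stop between vowels /e/ and /o/, so it voices to [g]. /t/ is a voiceless stop between vowels /e/ and /e/, so it voices to [d]. /p/ is a voiceless stop between vowels /u/ and /e/, so it voices to [b]. /xekoeteosupeifs/ → xegoedeosubeifs.
Rule 2 (high vowel syncope): no segment meets the environment; /xegoedeosubeifs/ is unchanged.
Rule 3 (final cluster simplification): /s/ is the second consonant of a word-final cluster /fs/, so it deletes. /xegoedeosubeifs/ → xegoedeosubeif.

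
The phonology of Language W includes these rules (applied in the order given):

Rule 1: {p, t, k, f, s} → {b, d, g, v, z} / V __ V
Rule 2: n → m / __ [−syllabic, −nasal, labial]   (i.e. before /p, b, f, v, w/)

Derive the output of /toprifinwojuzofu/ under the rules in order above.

Rule 1 (intervocalic voicing): /f/ is a voiceless obstruent between vowels /i/ and /i/, so it voices to [v]. /f/ is a voiceless obstruent between vowels /o/ and /u/, so it voices to [v]. /toprifinwojuzofu/ → toprivinwojuzovu.
Rule 2 (nasal place assimilation): /n/ precedes the labial consonant /w/, so it assimilates in place to [m]. /toprivinwojuzovu/ → toprivimwojuzovu.

toprivimwojuzovu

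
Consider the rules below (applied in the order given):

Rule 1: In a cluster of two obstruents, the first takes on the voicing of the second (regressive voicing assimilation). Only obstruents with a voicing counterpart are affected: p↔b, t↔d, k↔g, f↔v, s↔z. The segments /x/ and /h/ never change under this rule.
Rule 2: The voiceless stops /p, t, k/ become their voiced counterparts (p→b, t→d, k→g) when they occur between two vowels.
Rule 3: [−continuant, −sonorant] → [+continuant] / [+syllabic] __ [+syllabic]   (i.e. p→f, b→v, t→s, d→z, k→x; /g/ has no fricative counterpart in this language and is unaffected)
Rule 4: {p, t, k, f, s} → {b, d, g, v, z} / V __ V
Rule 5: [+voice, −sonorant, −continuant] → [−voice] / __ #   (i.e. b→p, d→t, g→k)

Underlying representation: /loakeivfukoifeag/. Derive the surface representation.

Rule 1 (regressive voicing assimilation): /v/ precedes the voiceless obstruent /f/, so it devoices to [f] by assimilation. /loakeivfukoifeag/ → loakeiffukoifeag.
Rule 2 (intervocalic voicing): /k/ is a voiceless stop between vowels /a/ and /e/, so it voices to [g]. /k/ is a voiceless stop between vowels /u/ and /o/, so it voices to [g]. /loakeiffukoifeag/ → loageiffugoifeag.
Rule 3 (intervocalic spirantization): no segment meets the environment; /loageiffugoifeag/ is unchanged.
Rule 4 (intervocalic voicing): /f/ is a voiceless obstruent between vowels /i/ and /e/, so it voices to [v]. /loageiffugoifeag/ → loageiffugoiveag.
Rule 5 (final devoicing): /g/ is a voiced stop in word-final position, so it devoices to [k]. /loageiffugoiveag/ → loageiffugoiveak.

loageiffugoiveak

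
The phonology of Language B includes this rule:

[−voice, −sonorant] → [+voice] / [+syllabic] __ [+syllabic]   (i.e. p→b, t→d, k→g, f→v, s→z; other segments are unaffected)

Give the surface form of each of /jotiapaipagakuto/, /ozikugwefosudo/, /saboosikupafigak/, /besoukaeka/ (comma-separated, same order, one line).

/jotiapaipagakuto/: /t/ is a voiceless obstruent between vowels /o/ and /i/, so it voices to [d]. /p/ is a voiceless obstruent between vowels /a/ and /a/, so it voices to [b]. /p/ is a voiceless obstruent between vowels /i/ and /a/, so it voices to [b]. /k/ is a voiceless obstruent between vowels /a/ and /u/, so it voices to [g]. /t/ is a voiceless obstruent between vowels /u/ and /o/, so it voices to [d]. → [jodiabaibagagudo].
/ozikugwefosudo/: /k/ is a voiceless obstruent between vowels /i/ and /u/, so it voices to [g]. /f/ is a voiceless obstruent between vowels /e/ and /o/, so it voices to [v]. /s/ is a voiceless obstruent between vowels /o/ and /u/, so it voices to [z]. → [ozigugwevozudo].
/saboosikupafigak/: /s/ is a voiceless obstruent between vowels /o/ and /i/, so it voices to [z]. /k/ is a voiceless obstruent between vowels /i/ and /u/, so it voices to [g]. /p/ is a voiceless obstruent between vowels /u/ and /a/, so it voices to [b]. /f/ is a voiceless obstruent between vowels /a/ and /i/, so it voices to [v]. → [saboozigubavigak].
/besoukaeka/: /s/ is a voiceless obstruent between vowels /e/ and /o/, so it voices to [z]. /k/ is a voiceless obstruent between vowels /u/ and /a/, so it voices to [g]. /k/ is a voiceless obstruent between vowels /e/ and /a/, so it voices to [g]. → [bezougaega].

jodiabaibagagudo, ozigugwevozudo, saboozigubavigak, bezougaega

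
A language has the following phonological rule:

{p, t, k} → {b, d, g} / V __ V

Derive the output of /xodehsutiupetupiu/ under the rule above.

/t/ is a voiceless stop between vowels /u/ and /i/, so it voices to [d].
/p/ is a voiceless stop between vowels /u/ and /e/, so it voices to [b].
/t/ is a voiceless stop between vowels /e/ and /u/, so it voices to [d].
/p/ is a voiceless stop between vowels /u/ and /i/, so it voices to [b].
Surface form: [xodehsudiubedubiu].

xodehsudiubedubiu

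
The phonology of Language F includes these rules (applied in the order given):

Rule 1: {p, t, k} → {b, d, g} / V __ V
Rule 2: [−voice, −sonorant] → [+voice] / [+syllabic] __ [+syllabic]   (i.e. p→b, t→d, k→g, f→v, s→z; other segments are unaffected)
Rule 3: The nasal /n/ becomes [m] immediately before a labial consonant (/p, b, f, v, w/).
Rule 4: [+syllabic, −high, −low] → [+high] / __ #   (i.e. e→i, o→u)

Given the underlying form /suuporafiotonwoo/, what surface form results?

suuboraviodomwou

Rule 1 (intervocalic voicing): /p/ is a voiceless stop between vowels /u/ and /o/, so it voices to [b]. /t/ is a voiceless stop between vowels /o/ and /o/, so it voices to [d]. /suuporafiotonwoo/ → suuborafiodonwoo.
Rule 2 (intervocalic voicing): /f/ is a voiceless obstruent between vowels /a/ and /i/, so it voices to [v]. /suuborafiodonwoo/ → suuboraviodonwoo.
Rule 3 (nasal place assimilation): /n/ precedes the labial consonant /w/, so it assimilates in place to [m]. /suuboraviodonwoo/ → suuboraviodomwoo.
Rule 4 (final vowel raising): /o/ is a mid vowel in word-final position, so it raises to [u]. /suuboraviodomwoo/ → suuboraviodomwou.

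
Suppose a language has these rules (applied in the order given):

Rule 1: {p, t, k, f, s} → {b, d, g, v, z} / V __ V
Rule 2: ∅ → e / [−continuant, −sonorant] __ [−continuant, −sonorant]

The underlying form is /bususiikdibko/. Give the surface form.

buzuziikedibeko

Rule 1 (intervocalic voicing): /s/ is a voiceless obstruent between vowels /u/ and /u/, so it voices to [z]. /s/ is a voiceless obstruent between vowels /u/ and /i/, so it voices to [z]. /bususiikdibko/ → buzuziikdibko.
Rule 2 (stop-cluster e-epenthesis): /k/ and /d/ form a stop–stop cluster, so [e] is inserted between them. /b/ and /k/ form a stop–stop cluster, so [e] is inserted between them. /buzuziikdibko/ → buzuziikedibeko.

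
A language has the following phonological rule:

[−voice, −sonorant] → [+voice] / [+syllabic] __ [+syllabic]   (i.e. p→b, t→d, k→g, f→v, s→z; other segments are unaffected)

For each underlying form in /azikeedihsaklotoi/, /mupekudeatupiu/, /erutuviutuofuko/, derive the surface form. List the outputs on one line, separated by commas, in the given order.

azigeedihsaklodoi, mubegudeadubiu, eruduviuduovugo

/azikeedihsaklotoi/: /k/ is a voiceless obstruent between vowels /i/ and /e/, so it voices to [g]. /t/ is a voiceless obstruent between vowels /o/ and /o/, so it voices to [d]. → [azigeedihsaklodoi].
/mupekudeatupiu/: /p/ is a voiceless obstruent between vowels /u/ and /e/, so it voices to [b]. /k/ is a voiceless obstruent between vowels /e/ and /u/, so it voices to [g]. /t/ is a voiceless obstruent between vowels /a/ and /u/, so it voices to [d]. /p/ is a voiceless obstruent between vowels /u/ and /i/, so it voices to [b]. → [mubegudeadubiu].
/erutuviutuofuko/: /t/ is a voiceless obstruent between vowels /u/ and /u/, so it voices to [d]. /t/ is a voiceless obstruent between vowels /u/ and /u/, so it voices to [d]. /f/ is a voiceless obstruent between vowels /o/ and /u/, so it voices to [v]. /k/ is a voiceless obstruent between vowels /u/ and /o/, so it voices to [g]. → [eruduviuduovugo].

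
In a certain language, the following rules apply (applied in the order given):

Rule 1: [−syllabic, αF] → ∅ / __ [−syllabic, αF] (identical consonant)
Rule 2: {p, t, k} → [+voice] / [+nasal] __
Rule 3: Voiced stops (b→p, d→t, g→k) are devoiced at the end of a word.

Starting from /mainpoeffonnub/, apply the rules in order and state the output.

mainboefonup

Rule 1 (degemination): /ff/ is a geminate; the first /f/ deletes. /nn/ is a geminate; the first /n/ deletes. /mainpoeffonnub/ → mainpoefonub.
Rule 2 (post-nasal voicing): /p/ is a voiceless stop immediately after the nasal /n/, so it voices to [b]. /mainpoefonub/ → mainboefonub.
Rule 3 (final devoicing): /b/ is a voiced stop in word-final position, so it devoices to [p]. /mainboefonub/ → mainboefonup.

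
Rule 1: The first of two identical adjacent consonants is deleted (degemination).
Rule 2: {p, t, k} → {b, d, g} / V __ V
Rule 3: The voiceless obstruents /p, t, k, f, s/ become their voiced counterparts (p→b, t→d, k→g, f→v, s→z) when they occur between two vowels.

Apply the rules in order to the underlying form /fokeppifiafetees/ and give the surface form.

fogebiviavedees

Rule 1 (degemination): /pp/ is a geminate; the first /p/ deletes. /fokeppifiafetees/ → fokepifiafetees.
Rule 2 (intervocalic voicing): /k/ is a voiceless stop between vowels /o/ and /e/, so it voices to [g]. /p/ is a voiceless stop between vowels /e/ and /i/, so it voices to [b]. /t/ is a voiceless stop between vowels /e/ and /e/, so it voices to [d]. /fokepifiafetees/ → fogebifiafedees.
Rule 3 (intervocalic voicing): /f/ is a voiceless obstruent between vowels /i/ and /i/, so it voices to [v]. /f/ is a voiceless obstruent between vowels /a/ and /e/, so it voices to [v]. /fogebifiafedees/ → fogebiviavedees.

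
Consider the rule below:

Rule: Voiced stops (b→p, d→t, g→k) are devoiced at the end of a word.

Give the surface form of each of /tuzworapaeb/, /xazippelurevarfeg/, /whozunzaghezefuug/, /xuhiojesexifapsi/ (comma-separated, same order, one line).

tuzworapaep, xazippelurevarfek, whozunzaghezefuuk, xuhiojesexifapsi

/tuzworapaeb/: /b/ is a voiced stop in word-final position, so it devoices to [p]. → [tuzworapaep].
/xazippelurevarfeg/: /g/ is a voiced stop in word-final position, so it devoices to [k]. → [xazippelurevarfek].
/whozunzaghezefuug/: /g/ is a voiced stop in word-final position, so it devoices to [k]. → [whozunzaghezefuuk].
/xuhiojesexifapsi/: the rule's environment is not met; surfaces unchanged as [xuhiojesexifapsi].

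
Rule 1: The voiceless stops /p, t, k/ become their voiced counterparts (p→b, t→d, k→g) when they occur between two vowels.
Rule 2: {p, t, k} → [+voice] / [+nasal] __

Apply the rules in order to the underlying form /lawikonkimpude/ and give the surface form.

Rule 1 (intervocalic voicing): /k/ is a voiceless stop between vowels /i/ and /o/, so it voices to [g]. /lawikonkimpude/ → lawigonkimpude.
Rule 2 (post-nasal voicing): /k/ is a voiceless stop immediately after the nasal /n/, so it voices to [g]. /p/ is a voiceless stop immediately after the nasal /m/, so it voices to [b]. /lawigonkimpude/ → lawigongimbude.

lawigongimbude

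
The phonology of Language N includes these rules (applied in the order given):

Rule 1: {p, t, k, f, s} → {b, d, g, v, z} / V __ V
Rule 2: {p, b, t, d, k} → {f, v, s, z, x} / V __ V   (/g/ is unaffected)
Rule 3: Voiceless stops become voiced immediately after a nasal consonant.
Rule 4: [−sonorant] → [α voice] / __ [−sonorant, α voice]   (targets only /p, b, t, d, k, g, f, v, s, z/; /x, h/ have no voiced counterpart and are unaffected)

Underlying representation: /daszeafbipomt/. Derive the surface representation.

Rule 1 (intervocalic voicing): /p/ is a voiceless obstruent between vowels /i/ and /o/, so it voices to [b]. /daszeafbipomt/ → daszeafbibomt.
Rule 2 (intervocalic spirantization): /b/ is a stop between vowels /i/ and /o/, so it spirantizes to the fricative [v]. /daszeafbibomt/ → daszeafbivomt.
Rule 3 (post-nasal voicing): /t/ is a voiceless stop immediately after the nasal /m/, so it voices to [d]. /daszeafbivomt/ → daszeafbivomd.
Rule 4 (regressive voicing assimilation): /s/ precedes the voiced obstruent /z/, so it voices to [z] by assimilation. /f/ precedes the voiced obstruent /b/, so it voices to [v] by assimilation. /daszeafbivomd/ → dazzeavbivomd.

dazzeavbivomd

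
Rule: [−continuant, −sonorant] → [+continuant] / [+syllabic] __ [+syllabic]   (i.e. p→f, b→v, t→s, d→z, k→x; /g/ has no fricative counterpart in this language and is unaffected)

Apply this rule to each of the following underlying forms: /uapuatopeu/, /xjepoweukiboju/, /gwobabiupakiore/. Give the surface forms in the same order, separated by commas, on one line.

uafuasofeu, xjefoweuxivoju, gwovaviufaxiore

/uapuatopeu/: /p/ is a stop between vowels /a/ and /u/, so it spirantizes to the fricative [f]. /t/ is a stop between vowels /a/ and /o/, so it spirantizes to the fricative [s]. /p/ is a stop between vowels /o/ and /e/, so it spirantizes to the fricative [f]. → [uafuasofeu].
/xjepoweukiboju/: /p/ is a stop between vowels /e/ and /o/, so it spirantizes to the fricative [f]. /k/ is a stop between vowels /u/ and /i/, so it spirantizes to the fricative [x]. /b/ is a stop between vowels /i/ and /o/, so it spirantizes to the fricative [v]. → [xjefoweuxivoju].
/gwobabiupakiore/: /b/ is a stop between vowels /o/ and /a/, so it spirantizes to the fricative [v]. /b/ is a stop between vowels /a/ and /i/, so it spirantizes to the fricative [v]. /p/ is a stop between vowels /u/ and /a/, so it spirantizes to the fricative [f]. /k/ is a stop between vowels /a/ and /i/, so it spirantizes to the fricative [x]. → [gwovaviufaxiore].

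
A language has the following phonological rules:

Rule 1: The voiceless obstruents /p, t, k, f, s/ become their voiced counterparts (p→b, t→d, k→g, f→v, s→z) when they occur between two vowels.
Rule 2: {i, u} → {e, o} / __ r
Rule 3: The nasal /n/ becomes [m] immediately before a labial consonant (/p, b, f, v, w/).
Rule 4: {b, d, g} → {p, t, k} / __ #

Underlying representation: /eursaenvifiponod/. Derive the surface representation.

eorsaemvivibonot

Rule 1 (intervocalic voicing): /f/ is a voiceless obstruent between vowels /i/ and /i/, so it voices to [v]. /p/ is a voiceless obstruent between vowels /i/ and /o/, so it voices to [b]. /eursaenvifiponod/ → eursaenvivibonod.
Rule 2 (pre-rhotic lowering): /u/ is a high vowel immediately before /r/, so it lowers to [o]. /eursaenvivibonod/ → eorsaenvivibonod.
Rule 3 (nasal place assimilation): /n/ precedes the labial consonant /v/, so it assimilates in place to [m]. /eorsaenvivibonod/ → eorsaemvivibonod.
Rule 4 (final devoicing): /d/ is a voiced stop in word-final position, so it devoices to [t]. /eorsaemvivibonod/ → eorsaemvivibonot.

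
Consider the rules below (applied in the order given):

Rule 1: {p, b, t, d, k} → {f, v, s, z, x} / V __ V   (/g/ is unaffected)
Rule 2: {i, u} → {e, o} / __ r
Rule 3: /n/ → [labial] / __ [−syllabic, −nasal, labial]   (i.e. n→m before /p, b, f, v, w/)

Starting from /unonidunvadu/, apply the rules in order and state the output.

Rule 1 (intervocalic spirantization): /d/ is a stop between vowels /i/ and /u/, so it spirantizes to the fricative [z]. /d/ is a stop between vowels /a/ and /u/, so it spirantizes to the fricative [z]. /unonidunvadu/ → unonizunvazu.
Rule 2 (pre-rhotic lowering): no segment meets the environment; /unonizunvazu/ is unchanged.
Rule 3 (nasal place assimilation): /n/ precedes the labial consonant /v/, so it assimilates in place to [m]. /unonizunvazu/ → unonizumvazu.

unonizumvazu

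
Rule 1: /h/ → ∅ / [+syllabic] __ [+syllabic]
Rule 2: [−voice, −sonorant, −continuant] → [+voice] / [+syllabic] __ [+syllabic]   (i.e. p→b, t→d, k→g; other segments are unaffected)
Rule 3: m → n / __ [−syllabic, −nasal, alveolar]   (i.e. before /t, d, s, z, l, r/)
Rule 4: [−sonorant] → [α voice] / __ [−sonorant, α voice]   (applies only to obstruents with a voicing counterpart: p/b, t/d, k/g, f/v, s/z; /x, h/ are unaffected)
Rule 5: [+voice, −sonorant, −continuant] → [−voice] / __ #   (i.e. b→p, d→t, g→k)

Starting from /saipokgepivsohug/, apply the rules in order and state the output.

saiboggebifsouk

Rule 1 (intervocalic h-deletion): /h/ occurs between vowels /o/ and /u/, so it deletes. /saipokgepivsohug/ → saipokgepivsoug.
Rule 2 (intervocalic voicing): /p/ is a voiceless stop between vowels /i/ and /o/, so it voices to [b]. /p/ is a voiceless stop between vowels /e/ and /i/, so it voices to [b]. /saipokgepivsoug/ → saibokgebivsoug.
Rule 3 (nasal place assimilation): no segment meets the environment; /saibokgebivsoug/ is unchanged.
Rule 4 (regressive voicing assimilation): /k/ precedes the voiced obstruent /g/, so it voices to [g] by assimilation. /v/ precedes the voiceless obstruent /s/, so it devoices to [f] by assimilation. /saibokgebivsoug/ → saiboggebifsoug.
Rule 5 (final devoicing): /g/ is a voiced stop in word-final position, so it devoices to [k]. /saiboggebifsoug/ → saiboggebifsouk.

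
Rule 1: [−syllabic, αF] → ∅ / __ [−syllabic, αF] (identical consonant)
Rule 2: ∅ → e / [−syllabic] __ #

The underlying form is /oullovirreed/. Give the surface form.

Rule 1 (degemination): /ll/ is a geminate; the first /l/ deletes. /rr/ is a geminate; the first /r/ deletes. /oullovirreed/ → oulovireed.
Rule 2 (final e-epenthesis): the form ends in the consonant /d/, so [e] is inserted word-finally. /oulovireed/ → oulovireede.

oulovireede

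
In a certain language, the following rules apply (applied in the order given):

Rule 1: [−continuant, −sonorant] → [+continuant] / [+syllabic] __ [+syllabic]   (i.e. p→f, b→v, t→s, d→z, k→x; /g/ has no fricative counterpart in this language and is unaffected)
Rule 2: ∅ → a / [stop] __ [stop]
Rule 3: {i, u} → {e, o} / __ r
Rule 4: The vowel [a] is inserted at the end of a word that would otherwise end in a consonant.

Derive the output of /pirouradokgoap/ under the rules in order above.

peroorazokagoapa

Rule 1 (intervocalic spirantization): /d/ is a stop between vowels /a/ and /o/, so it spirantizes to the fricative [z]. /pirouradokgoap/ → pirourazokgoap.
Rule 2 (stop-cluster a-epenthesis): /k/ and /g/ form a stop–stop cluster, so [a] is inserted between them. /pirourazokgoap/ → pirourazokagoap.
Rule 3 (pre-rhotic lowering): /i/ is a high vowel immediately before /r/, so it lowers to [e]. /u/ is a high vowel immediately before /r/, so it lowers to [o]. /pirourazokagoap/ → peroorazokagoap.
Rule 4 (final a-epenthesis): the form ends in the consonant /p/, so [a] is inserted word-finally. /peroorazokagoap/ → peroorazokagoapa.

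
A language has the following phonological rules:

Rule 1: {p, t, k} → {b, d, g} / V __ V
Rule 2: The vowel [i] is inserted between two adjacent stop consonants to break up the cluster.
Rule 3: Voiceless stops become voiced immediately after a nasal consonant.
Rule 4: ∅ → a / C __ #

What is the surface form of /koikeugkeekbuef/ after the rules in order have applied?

Rule 1 (intervocalic voicing): /k/ is a voiceless stop between vowels /i/ and /e/, so it voices to [g]. /koikeugkeekbuef/ → koigeugkeekbuef.
Rule 2 (stop-cluster i-epenthesis): /g/ and /k/ form a stop–stop cluster, so [i] is inserted between them. /k/ and /b/ form a stop–stop cluster, so [i] is inserted between them. /koigeugkeekbuef/ → koigeugikeekibuef.
Rule 3 (post-nasal voicing): no segment meets the environment; /koigeugikeekibuef/ is unchanged.
Rule 4 (final a-epenthesis): the form ends in the consonant /f/, so [a] is inserted word-finally. /koigeugikeekibuef/ → koigeugikeekibuefa.

koigeugikeekibuefa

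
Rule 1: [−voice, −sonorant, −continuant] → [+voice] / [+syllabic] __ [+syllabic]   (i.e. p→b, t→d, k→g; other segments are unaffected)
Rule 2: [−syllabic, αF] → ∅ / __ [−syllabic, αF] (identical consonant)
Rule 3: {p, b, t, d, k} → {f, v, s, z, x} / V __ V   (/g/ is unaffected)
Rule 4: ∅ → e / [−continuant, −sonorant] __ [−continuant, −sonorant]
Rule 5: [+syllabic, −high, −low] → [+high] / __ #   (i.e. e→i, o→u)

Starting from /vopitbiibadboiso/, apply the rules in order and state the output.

Rule 1 (intervocalic voicing): /p/ is a voiceless stop between vowels /o/ and /i/, so it voices to [b]. /vopitbiibadboiso/ → vobitbiibadboiso.
Rule 2 (degemination): no segment meets the environment; /vobitbiibadboiso/ is unchanged.
Rule 3 (intervocalic spirantization): /b/ is a stop between vowels /o/ and /i/, so it spirantizes to the fricative [v]. /b/ is a stop between vowels /i/ and /a/, so it spirantizes to the fricative [v]. /vobitbiibadboiso/ → vovitbiivadboiso.
Rule 4 (stop-cluster e-epenthesis): /t/ and /b/ form a stop–stop cluster, so [e] is inserted between them. /d/ and /b/ form a stop–stop cluster, so [e] is inserted between them. /vovitbiivadboiso/ → vovitebiivadeboiso.
Rule 5 (final vowel raising): /o/ is a mid vowel in word-final position, so it raises to [u]. /vovitebiivadeboiso/ → vovitebiivadeboisu.

vovitebiivadeboisu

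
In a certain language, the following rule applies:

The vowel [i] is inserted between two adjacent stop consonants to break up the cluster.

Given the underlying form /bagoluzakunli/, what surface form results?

No segment of /bagoluzakunli/ meets the structural description of the rule, so the form surfaces unchanged.

bagoluzakunli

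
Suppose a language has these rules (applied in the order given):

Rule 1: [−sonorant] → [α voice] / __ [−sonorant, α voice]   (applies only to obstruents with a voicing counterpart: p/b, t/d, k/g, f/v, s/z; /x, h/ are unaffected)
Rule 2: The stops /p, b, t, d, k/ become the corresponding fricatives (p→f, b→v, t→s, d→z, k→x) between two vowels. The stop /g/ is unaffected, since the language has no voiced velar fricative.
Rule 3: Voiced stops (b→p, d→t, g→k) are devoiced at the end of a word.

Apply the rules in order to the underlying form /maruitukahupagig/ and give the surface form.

maruisuxahufagik

Rule 1 (regressive voicing assimilation): no segment meets the environment; /maruitukahupagig/ is unchanged.
Rule 2 (intervocalic spirantization): /t/ is a stop between vowels /i/ and /u/, so it spirantizes to the fricative [s]. /k/ is a stop between vowels /u/ and /a/, so it spirantizes to the fricative [x]. /p/ is a stop between vowels /u/ and /a/, so it spirantizes to the fricative [f]. /maruitukahupagig/ → maruisuxahufagig.
Rule 3 (final devoicing): /g/ is a voiced stop in word-final position, so it devoices to [k]. /maruisuxahufagig/ → maruisuxahufagik.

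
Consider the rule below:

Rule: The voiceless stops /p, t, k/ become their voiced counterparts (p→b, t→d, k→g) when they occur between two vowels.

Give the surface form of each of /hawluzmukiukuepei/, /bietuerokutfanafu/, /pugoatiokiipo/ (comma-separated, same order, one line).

hawluzmugiuguebei, bieduerogutfanafu, pugoadiogiibo

/hawluzmukiukuepei/: /k/ is a voiceless stop between vowels /u/ and /i/, so it voices to [g]. /k/ is a voiceless stop between vowels /u/ and /u/, so it voices to [g]. /p/ is a voiceless stop between vowels /e/ and /e/, so it voices to [b]. → [hawluzmugiuguebei].
/bietuerokutfanafu/: /t/ is a voiceless stop between vowels /e/ and /u/, so it voices to [d]. /k/ is a voiceless stop between vowels /o/ and /u/, so it voices to [g]. → [bieduerogutfanafu].
/pugoatiokiipo/: /t/ is a voiceless stop between vowels /a/ and /i/, so it voices to [d]. /k/ is a voiceless stop between vowels /o/ and /i/, so it voices to [g]. /p/ is a voiceless stop between vowels /i/ and /o/, so it voices to [b]. → [pugoadiogiibo].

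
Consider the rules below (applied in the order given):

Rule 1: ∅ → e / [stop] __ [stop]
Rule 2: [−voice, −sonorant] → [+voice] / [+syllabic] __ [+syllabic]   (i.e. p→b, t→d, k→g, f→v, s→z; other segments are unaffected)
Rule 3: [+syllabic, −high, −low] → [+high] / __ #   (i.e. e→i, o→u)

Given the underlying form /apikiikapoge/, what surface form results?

abigiigabogi

Rule 1 (stop-cluster e-epenthesis): no segment meets the environment; /apikiikapoge/ is unchanged.
Rule 2 (intervocalic voicing): /p/ is a voiceless obstruent between vowels /a/ and /i/, so it voices to [b]. /k/ is a voiceless obstruent between vowels /i/ and /i/, so it voices to [g]. /k/ is a voiceless obstruent between vowels /i/ and /a/, so it voices to [g]. /p/ is a voiceless obstruent between vowels /a/ and /o/, so it voices to [b]. /apikiikapoge/ → abigiigaboge.
Rule 3 (final vowel raising): /e/ is a mid vowel in word-final position, so it raises to [i]. /abigiigaboge/ → abigiigabogi.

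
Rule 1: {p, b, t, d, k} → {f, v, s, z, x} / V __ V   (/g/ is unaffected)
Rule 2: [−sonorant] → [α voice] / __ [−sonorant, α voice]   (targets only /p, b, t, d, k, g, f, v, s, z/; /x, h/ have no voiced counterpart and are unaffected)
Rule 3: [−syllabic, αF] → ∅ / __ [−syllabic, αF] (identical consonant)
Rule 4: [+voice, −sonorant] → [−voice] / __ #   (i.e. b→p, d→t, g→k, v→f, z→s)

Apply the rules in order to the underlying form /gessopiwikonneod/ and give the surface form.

Rule 1 (intervocalic spirantization): /p/ is a stop between vowels /o/ and /i/, so it spirantizes to the fricative [f]. /k/ is a stop between vowels /i/ and /o/, so it spirantizes to the fricative [x]. /gessopiwikonneod/ → gessofiwixonneod.
Rule 2 (regressive voicing assimilation): no segment meets the environment; /gessofiwixonneod/ is unchanged.
Rule 3 (degemination): /ss/ is a geminate; the first /s/ deletes. /nn/ is a geminate; the first /n/ deletes. /gessofiwixonneod/ → gesofiwixoneod.
Rule 4 (final devoicing): /d/ is a voiced obstruent in word-final position, so it devoices to [t]. /gesofiwixoneod/ → gesofiwixoneot.

gesofiwixoneot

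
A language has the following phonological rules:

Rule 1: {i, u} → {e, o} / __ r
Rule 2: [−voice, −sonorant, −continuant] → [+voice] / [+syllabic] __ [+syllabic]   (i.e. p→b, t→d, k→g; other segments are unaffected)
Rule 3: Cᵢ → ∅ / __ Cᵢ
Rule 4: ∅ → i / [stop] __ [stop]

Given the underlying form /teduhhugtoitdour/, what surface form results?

Rule 1 (pre-rhotic lowering): /u/ is a high vowel immediately before /r/, so it lowers to [o]. /teduhhugtoitdour/ → teduhhugtoitdoor.
Rule 2 (intervocalic voicing): no segment meets the environment; /teduhhugtoitdoor/ is unchanged.
Rule 3 (degemination): /hh/ is a geminate; the first /h/ deletes. /teduhhugtoitdoor/ → teduhugtoitdoor.
Rule 4 (stop-cluster i-epenthesis): /g/ and /t/ form a stop–stop cluster, so [i] is inserted between them. /t/ and /d/ form a stop–stop cluster, so [i] is inserted between them. /teduhugtoitdoor/ → teduhugitoitidoor.

teduhugitoitidoor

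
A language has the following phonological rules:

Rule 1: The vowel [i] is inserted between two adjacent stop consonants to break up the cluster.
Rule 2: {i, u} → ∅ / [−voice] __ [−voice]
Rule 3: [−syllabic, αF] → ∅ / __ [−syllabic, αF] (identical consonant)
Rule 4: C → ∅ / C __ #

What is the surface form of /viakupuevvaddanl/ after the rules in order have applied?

Rule 1 (stop-cluster i-epenthesis): /d/ and /d/ form a stop–stop cluster, so [i] is inserted between them. /viakupuevvaddanl/ → viakupuevvadidanl.
Rule 2 (high vowel syncope): /u/ is a high vowel flanked by voiceless consonants /k/ and /p/, so it deletes. /viakupuevvadidanl/ → viakpuevvadidanl.
Rule 3 (degemination): /vv/ is a geminate; the first /v/ deletes. /viakpuevvadidanl/ → viakpuevadidanl.
Rule 4 (final cluster simplification): /l/ is the second consonant of a word-final cluster /nl/, so it deletes. /viakpuevadidanl/ → viakpuevadidan.

viakpuevadidan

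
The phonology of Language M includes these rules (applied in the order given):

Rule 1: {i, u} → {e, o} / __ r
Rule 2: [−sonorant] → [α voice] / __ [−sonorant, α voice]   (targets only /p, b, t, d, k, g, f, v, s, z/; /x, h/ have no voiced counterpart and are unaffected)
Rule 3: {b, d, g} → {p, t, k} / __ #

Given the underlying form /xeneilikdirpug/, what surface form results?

Rule 1 (pre-rhotic lowering): /i/ is a high vowel immediately before /r/, so it lowers to [e]. /xeneilikdirpug/ → xeneilikderpug.
Rule 2 (regressive voicing assimilation): /k/ precedes the voiced obstruent /d/, so it voices to [g] by assimilation. /xeneilikderpug/ → xeneiligderpug.
Rule 3 (final devoicing): /g/ is a voiced stop in word-final position, so it devoices to [k]. /xeneiligderpug/ → xeneiligderpuk.

xeneiligderpuk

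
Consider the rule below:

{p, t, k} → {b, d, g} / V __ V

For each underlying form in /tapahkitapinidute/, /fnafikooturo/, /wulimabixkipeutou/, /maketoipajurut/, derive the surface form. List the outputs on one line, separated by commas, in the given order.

tabahkidabinidude, fnafigooduro, wulimabixkibeudou, magedoibajurut

/tapahkitapinidute/: /p/ is a voiceless stop between vowels /a/ and /a/, so it voices to [b]. /t/ is a voiceless stop between vowels /i/ and /a/, so it voices to [d]. /p/ is a voiceless stop between vowels /a/ and /i/, so it voices to [b]. /t/ is a voiceless stop between vowels /u/ and /e/, so it voices to [d]. → [tabahkidabinidude].
/fnafikooturo/: /k/ is a voiceless stop between vowels /i/ and /o/, so it voices to [g]. /t/ is a voiceless stop between vowels /o/ and /u/, so it voices to [d]. → [fnafigooduro].
/wulimabixkipeutou/: /p/ is a voiceless stop between vowels /i/ and /e/, so it voices to [b]. /t/ is a voiceless stop between vowels /u/ and /o/, so it voices to [d]. → [wulimabixkibeudou].
/maketoipajurut/: /k/ is a voiceless stop between vowels /a/ and /e/, so it voices to [g]. /t/ is a voiceless stop between vowels /e/ and /o/, so it voices to [d]. /p/ is a voiceless stop between vowels /i/ and /a/, so it voices to [b]. → [magedoibajurut].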